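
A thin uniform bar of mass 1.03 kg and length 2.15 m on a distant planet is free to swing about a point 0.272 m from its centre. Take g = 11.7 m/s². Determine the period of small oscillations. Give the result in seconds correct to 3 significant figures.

2.39 s

For a physical pendulum T = 2π√(I/(mgd)), with d = 0.2720 m from pivot to centre of mass.
I_cm = mL²/12 = 1.03 × 2.15²/12 = 0.3968 kg·m²; I = I_cm + md² = 0.3968 + 1.03 × 0.2720² = 0.4730 kg·m².
T = 2π√(0.4730/(1.03 × 11.7 × 0.2720)) = 2.39 s.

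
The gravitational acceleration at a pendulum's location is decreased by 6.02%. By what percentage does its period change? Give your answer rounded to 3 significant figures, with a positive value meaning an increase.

3.15%

T ∝ 1/√g, so T'/T = 1/√(0.9398) = 1.032.
Percentage change in T = (1.032 − 1) × 100% = 3.15%.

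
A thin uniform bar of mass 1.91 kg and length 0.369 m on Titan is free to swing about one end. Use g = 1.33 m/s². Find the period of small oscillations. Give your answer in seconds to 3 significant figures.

For a physical pendulum T = 2π√(I/(mgd)), with d = 0.1845 m from pivot to centre of mass.
I_cm = mL²/12 = 1.91 × 0.369²/12 = 0.02167 kg·m²; I = I_cm + md² = 0.02167 + 1.91 × 0.1845² = 0.08669 kg·m².
T = 2π√(0.08669/(1.91 × 1.33 × 0.1845)) = 2.70 s.

2.70 s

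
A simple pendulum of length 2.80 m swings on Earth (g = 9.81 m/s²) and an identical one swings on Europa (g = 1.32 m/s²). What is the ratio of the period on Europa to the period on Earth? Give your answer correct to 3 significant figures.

T ∝ 1/√g, so T₂/T₁ = √(g₁/g₂) = √(9.81/1.32) = 2.73.

2.73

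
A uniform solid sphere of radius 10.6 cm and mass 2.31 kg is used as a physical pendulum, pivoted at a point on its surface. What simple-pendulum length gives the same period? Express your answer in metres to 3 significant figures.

0.148 m

The equivalent simple-pendulum length is L_eq = I/(md), where I is about the pivot and d = 0.1060 m.
I_cm = (2/5)mR² = 0.01038 kg·m², so I = I_cm + md² = 0.01038 + 0.02596 = 0.03634 kg·m².
L_eq = 0.03634/(2.31 × 0.1060) = 0.148 m.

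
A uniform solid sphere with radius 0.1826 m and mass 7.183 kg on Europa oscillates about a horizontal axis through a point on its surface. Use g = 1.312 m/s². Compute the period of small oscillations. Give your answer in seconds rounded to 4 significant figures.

I_cm = (2/5)mr² = 0.095800 kg·m². The pivot is at distance d = 0.1826 m from the centre of mass.
By the parallel-axis theorem, I = I_cm + md² = 0.095800 + 0.23950 = 0.33530 kg·m².
T = 2π√(I/(mgd)) = 2π√(0.33530/(7.183 × 1.312 × 0.1826)) = 2.773 s.

2.773 s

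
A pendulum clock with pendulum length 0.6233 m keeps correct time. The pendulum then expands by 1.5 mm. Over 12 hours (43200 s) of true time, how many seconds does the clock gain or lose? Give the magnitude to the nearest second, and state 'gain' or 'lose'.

lose 52 s

T ∝ √L, so T'/T = √(0.62480/0.6233) = 1.00120.
In 43200 s of true time the clock registers 43200/1.00120 = 43148.1 s, so it loses 52 s.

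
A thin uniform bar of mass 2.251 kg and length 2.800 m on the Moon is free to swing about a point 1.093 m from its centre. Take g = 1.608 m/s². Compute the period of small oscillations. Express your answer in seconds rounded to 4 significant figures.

6.443 s

For a physical pendulum T = 2π√(I/(mgd)), with d = 1.0930 m from pivot to centre of mass.
I_cm = mL²/12 = 2.251 × 2.800²/12 = 1.4707 kg·m²; I = I_cm + md² = 1.4707 + 2.251 × 1.0930² = 4.1598 kg·m².
T = 2π√(4.1598/(2.251 × 1.608 × 1.0930)) = 6.443 s.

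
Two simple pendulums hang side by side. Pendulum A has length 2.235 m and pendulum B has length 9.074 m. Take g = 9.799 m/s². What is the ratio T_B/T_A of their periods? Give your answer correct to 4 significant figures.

T ∝ √L, so T_B/T_A = √(L_B/L_A) = √(9.074/2.235) = 2.015.

2.015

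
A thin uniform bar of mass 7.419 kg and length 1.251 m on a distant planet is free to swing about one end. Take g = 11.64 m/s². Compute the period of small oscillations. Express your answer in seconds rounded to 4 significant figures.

For a physical pendulum T = 2π√(I/(mgd)), with d = 0.62550 m from pivot to centre of mass.
I_cm = mL²/12 = 7.419 × 1.251²/12 = 0.96756 kg·m²; I = I_cm + md² = 0.96756 + 7.419 × 0.62550² = 3.8702 kg·m².
T = 2π√(3.8702/(7.419 × 11.64 × 0.62550)) = 1.682 s.

1.682 s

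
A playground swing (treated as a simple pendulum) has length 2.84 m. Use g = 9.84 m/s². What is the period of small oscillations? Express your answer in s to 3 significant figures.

3.38 s

T = 2π√(L/g) = 2π√(2.84/9.84) = 2π × 0.5372 = 3.38 s.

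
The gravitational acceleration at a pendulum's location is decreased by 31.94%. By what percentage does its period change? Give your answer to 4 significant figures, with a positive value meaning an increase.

T ∝ 1/√g, so T'/T = 1/√(0.68060) = 1.2121.
Percentage change in T = (1.2121 − 1) × 100% = 21.21%.

21.21%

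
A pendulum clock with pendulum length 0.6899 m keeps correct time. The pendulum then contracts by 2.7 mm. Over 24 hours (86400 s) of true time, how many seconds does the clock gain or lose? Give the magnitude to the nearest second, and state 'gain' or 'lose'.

T ∝ √L, so T'/T = √(0.68720/0.6899) = 0.998041.
In 86400 s of true time the clock registers 86400/0.998041 = 86569.6 s, so it gains 170 s.

gain 170 s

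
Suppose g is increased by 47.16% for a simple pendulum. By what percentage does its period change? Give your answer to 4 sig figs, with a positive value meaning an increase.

-17.57%

T ∝ 1/√g, so T'/T = 1/√(1.4716) = 0.82434.
Percentage change in T = (0.82434 − 1) × 100% = -17.57%.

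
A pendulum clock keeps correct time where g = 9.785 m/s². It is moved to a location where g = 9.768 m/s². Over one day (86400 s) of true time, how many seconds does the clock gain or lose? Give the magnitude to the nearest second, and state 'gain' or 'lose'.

The clock's period scales as T ∝ 1/√g, so T'/T = √(9.785/9.768) = 1.00087.
In 86400 s of true time the clock registers 86400/1.00087 = 86324.9 s, so it loses 75 s.

lose 75 s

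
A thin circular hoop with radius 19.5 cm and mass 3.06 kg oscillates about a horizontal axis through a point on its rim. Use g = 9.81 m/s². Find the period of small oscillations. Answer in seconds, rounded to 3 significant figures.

I_cm = mr² = 0.1164 kg·m². The pivot is at distance d = 0.195 m from the centre of mass.
By the parallel-axis theorem, I = I_cm + md² = 0.1164 + 0.1164 = 0.2327 kg·m².
T = 2π√(I/(mgd)) = 2π√(0.2327/(3.06 × 9.81 × 0.195)) = 1.25 s.

1.25 s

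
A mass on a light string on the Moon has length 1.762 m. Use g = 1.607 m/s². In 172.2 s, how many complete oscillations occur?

T = 2π√(L/g) = 2π√(1.762/1.607) = 6.5792 s.
Number of complete oscillations = ⌊172.2/6.5792⌋ = ⌊26.173⌋ = 26.

26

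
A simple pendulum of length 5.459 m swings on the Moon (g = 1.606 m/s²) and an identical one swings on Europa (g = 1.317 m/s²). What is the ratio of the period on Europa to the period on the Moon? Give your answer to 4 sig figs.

1.104

T ∝ 1/√g, so T₂/T₁ = √(g₁/g₂) = √(1.606/1.317) = 1.104.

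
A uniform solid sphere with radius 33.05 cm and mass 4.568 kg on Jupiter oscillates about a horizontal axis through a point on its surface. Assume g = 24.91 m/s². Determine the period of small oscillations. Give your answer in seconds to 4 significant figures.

I_cm = (2/5)mr² = 0.19959 kg·m². The pivot is at distance d = 0.3305 m from the centre of mass.
By the parallel-axis theorem, I = I_cm + md² = 0.19959 + 0.49896 = 0.69855 kg·m².
T = 2π√(I/(mgd)) = 2π√(0.69855/(4.568 × 24.91 × 0.3305)) = 0.8563 s.

0.8563 s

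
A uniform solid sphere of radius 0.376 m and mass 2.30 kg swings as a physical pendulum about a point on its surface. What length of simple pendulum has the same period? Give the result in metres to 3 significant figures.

0.526 m

The equivalent simple-pendulum length is L_eq = I/(md), where I is about the pivot and d = 0.3760 m.
I_cm = (2/5)mR² = 0.1301 kg·m², so I = I_cm + md² = 0.1301 + 0.3252 = 0.4552 kg·m².
L_eq = 0.4552/(2.30 × 0.3760) = 0.526 m.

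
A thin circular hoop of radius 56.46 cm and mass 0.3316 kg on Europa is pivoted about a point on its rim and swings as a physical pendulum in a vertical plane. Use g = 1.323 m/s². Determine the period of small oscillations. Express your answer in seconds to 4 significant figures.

5.805 s

I_cm = mr² = 0.10571 kg·m². The pivot is at distance d = 0.5646 m from the centre of mass.
By the parallel-axis theorem, I = I_cm + md² = 0.10571 + 0.10571 = 0.21141 kg·m².
T = 2π√(I/(mgd)) = 2π√(0.21141/(0.3316 × 1.323 × 0.5646)) = 5.805 s.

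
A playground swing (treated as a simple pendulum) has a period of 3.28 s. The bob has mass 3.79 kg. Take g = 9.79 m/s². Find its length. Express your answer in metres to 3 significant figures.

2.67 m

From T = 2π√(L/g), L = gT²/(4π²) = 9.79 × 3.280²/(4π²) = 2.67 m.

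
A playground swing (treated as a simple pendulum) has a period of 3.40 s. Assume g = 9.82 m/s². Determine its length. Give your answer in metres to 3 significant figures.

From T = 2π√(L/g), L = gT²/(4π²) = 9.82 × 3.400²/(4π²) = 2.88 m.

2.88 m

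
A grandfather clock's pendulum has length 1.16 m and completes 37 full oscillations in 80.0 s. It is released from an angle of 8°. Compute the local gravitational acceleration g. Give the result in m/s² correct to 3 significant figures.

9.80 m/s²

T = 80.0/37 = 2.162 s.
From T = 2π√(L/g), g = 4π²L/T² = 4π² × 1.16/2.162² = 9.80 m/s².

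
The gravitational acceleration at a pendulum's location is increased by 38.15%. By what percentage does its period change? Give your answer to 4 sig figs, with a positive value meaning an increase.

-14.92%

T ∝ 1/√g, so T'/T = 1/√(1.3815) = 0.85079.
Percentage change in T = (0.85079 − 1) × 100% = -14.92%.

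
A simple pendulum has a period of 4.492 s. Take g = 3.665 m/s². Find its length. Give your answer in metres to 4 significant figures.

From T = 2π√(L/g), L = gT²/(4π²) = 3.665 × 4.4920²/(4π²) = 1.873 m.

1.873 m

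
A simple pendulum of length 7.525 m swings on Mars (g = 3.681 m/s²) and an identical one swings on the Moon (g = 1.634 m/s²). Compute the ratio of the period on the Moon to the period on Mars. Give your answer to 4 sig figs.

T ∝ 1/√g, so T₂/T₁ = √(g₁/g₂) = √(3.681/1.634) = 1.501.

1.501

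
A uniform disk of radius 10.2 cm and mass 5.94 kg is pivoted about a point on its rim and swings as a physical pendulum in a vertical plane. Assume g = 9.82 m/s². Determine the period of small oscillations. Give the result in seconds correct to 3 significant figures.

0.784 s

I_cm = ½mr² = 0.03090 kg·m². The pivot is at distance d = 0.102 m from the centre of mass.
By the parallel-axis theorem, I = I_cm + md² = 0.03090 + 0.06180 = 0.09270 kg·m².
T = 2π√(I/(mgd)) = 2π√(0.09270/(5.94 × 9.82 × 0.102)) = 0.784 s.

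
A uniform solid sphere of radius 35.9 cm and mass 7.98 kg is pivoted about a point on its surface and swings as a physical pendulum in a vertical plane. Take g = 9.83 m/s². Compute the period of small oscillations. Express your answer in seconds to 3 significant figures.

I_cm = (2/5)mr² = 0.4114 kg·m². The pivot is at distance d = 0.359 m from the centre of mass.
By the parallel-axis theorem, I = I_cm + md² = 0.4114 + 1.028 = 1.440 kg·m².
T = 2π√(I/(mgd)) = 2π√(1.440/(7.98 × 9.83 × 0.359)) = 1.42 s.

1.42 s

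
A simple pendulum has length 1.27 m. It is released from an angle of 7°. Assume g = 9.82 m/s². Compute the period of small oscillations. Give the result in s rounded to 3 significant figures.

2.26 s

T = 2π√(L/g) = 2π√(1.27/9.82) = 2π × 0.3596 = 2.26 s.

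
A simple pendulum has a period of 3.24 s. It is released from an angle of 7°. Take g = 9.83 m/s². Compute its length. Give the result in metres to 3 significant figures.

2.61 m

From T = 2π√(L/g), L = gT²/(4π²) = 9.83 × 3.240²/(4π²) = 2.61 m.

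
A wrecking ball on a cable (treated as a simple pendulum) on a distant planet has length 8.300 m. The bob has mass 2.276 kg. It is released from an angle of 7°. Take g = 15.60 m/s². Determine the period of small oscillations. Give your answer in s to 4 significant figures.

4.583 s

T = 2π√(L/g) = 2π√(8.300/15.60) = 2π × 0.72942 = 4.583 s.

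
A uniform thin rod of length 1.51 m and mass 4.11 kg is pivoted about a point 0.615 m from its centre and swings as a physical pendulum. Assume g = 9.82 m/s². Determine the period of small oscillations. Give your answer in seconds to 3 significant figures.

For a physical pendulum T = 2π√(I/(mgd)), with d = 0.6150 m from pivot to centre of mass.
I_cm = mL²/12 = 4.11 × 1.51²/12 = 0.7809 kg·m²; I = I_cm + md² = 0.7809 + 4.11 × 0.6150² = 2.335 kg·m².
T = 2π√(2.335/(4.11 × 9.82 × 0.6150)) = 1.93 s.

1.93 s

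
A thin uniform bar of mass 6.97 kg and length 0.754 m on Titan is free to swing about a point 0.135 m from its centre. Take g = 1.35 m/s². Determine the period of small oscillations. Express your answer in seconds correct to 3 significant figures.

3.77 s

For a physical pendulum T = 2π√(I/(mgd)), with d = 0.1350 m from pivot to centre of mass.
I_cm = mL²/12 = 6.97 × 0.754²/12 = 0.3302 kg·m²; I = I_cm + md² = 0.3302 + 6.97 × 0.1350² = 0.4572 kg·m².
T = 2π√(0.4572/(6.97 × 1.35 × 0.1350)) = 3.77 s.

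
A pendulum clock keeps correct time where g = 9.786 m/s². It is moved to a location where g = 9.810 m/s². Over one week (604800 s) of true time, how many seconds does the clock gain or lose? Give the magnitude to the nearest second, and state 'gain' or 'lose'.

gain 741 s

The clock's period scales as T ∝ 1/√g, so T'/T = √(9.786/9.810) = 0.998776.
In 604800 s of true time the clock registers 604800/0.998776 = 605541.2 s, so it gains 741 s.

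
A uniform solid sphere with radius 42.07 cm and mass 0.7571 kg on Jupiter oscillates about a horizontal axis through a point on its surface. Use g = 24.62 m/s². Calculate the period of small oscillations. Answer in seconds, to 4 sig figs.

I_cm = (2/5)mr² = 0.053599 kg·m². The pivot is at distance d = 0.4207 m from the centre of mass.
By the parallel-axis theorem, I = I_cm + md² = 0.053599 + 0.13400 = 0.18760 kg·m².
T = 2π√(I/(mgd)) = 2π√(0.18760/(0.7571 × 24.62 × 0.4207)) = 0.9718 s.

0.9718 s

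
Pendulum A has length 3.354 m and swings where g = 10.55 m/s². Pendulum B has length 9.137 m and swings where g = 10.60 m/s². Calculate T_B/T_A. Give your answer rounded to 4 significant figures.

1.647

T = 2π√(L/g), so T_B/T_A = √((L_B/g_B)/(L_A/g_A)) = √((9.137/10.60)/(3.354/10.55)) = 1.647.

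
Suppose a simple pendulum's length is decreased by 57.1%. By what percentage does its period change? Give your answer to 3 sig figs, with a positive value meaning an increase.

T ∝ √L, so T'/T = √(0.4290) = 0.6550.
Percentage change in T = (0.6550 − 1) × 100% = -34.5%.

-34.5%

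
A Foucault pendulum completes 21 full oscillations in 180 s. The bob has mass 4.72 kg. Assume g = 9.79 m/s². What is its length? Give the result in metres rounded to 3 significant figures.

18.2 m

T = 180/21 = 8.571 s.
From T = 2π√(L/g), L = gT²/(4π²) = 9.79 × 8.571²/(4π²) = 18.2 m.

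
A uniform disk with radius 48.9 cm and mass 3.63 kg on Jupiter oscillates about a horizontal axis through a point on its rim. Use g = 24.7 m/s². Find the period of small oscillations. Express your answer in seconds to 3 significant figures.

1.08 s

I_cm = ½mr² = 0.4340 kg·m². The pivot is at distance d = 0.489 m from the centre of mass.
By the parallel-axis theorem, I = I_cm + md² = 0.4340 + 0.8680 = 1.302 kg·m².
T = 2π√(I/(mgd)) = 2π√(1.302/(3.63 × 24.7 × 0.489)) = 1.08 s.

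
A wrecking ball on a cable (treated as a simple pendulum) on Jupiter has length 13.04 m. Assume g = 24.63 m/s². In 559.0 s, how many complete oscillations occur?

122

T = 2π√(L/g) = 2π√(13.04/24.63) = 4.5718 s.
Number of complete oscillations = ⌊559.0/4.5718⌋ = ⌊122.27⌋ = 122.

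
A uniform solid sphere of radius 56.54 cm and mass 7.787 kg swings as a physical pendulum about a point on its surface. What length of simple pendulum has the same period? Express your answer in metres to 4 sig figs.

0.7916 m

The equivalent simple-pendulum length is L_eq = I/(md), where I is about the pivot and d = 0.56540 m.
I_cm = (2/5)mR² = 0.99573 kg·m², so I = I_cm + md² = 0.99573 + 2.4893 = 3.4851 kg·m².
L_eq = 3.4851/(7.787 × 0.56540) = 0.7916 m.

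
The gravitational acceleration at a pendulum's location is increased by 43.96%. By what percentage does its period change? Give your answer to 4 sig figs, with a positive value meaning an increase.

-16.66%

T ∝ 1/√g, so T'/T = 1/√(1.4396) = 0.83345.
Percentage change in T = (0.83345 − 1) × 100% = -16.66%.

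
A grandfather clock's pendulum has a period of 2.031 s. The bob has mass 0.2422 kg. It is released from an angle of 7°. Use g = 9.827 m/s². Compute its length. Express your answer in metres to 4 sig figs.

1.027 m

From T = 2π√(L/g), L = gT²/(4π²) = 9.827 × 2.0310²/(4π²) = 1.027 m.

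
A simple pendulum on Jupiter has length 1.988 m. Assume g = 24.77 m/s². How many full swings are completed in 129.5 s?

72

T = 2π√(L/g) = 2π√(1.988/24.77) = 1.7800 s.
Number of complete oscillations = ⌊129.5/1.7800⌋ = ⌊72.752⌋ = 72.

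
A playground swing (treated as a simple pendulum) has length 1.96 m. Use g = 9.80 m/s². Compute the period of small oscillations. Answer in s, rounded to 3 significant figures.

T = 2π√(L/g) = 2π√(1.96/9.80) = 2π × 0.4472 = 2.81 s.

2.81 s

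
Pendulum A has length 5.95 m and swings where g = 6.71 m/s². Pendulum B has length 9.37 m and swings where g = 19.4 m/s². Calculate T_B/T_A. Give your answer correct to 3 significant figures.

0.738

T = 2π√(L/g), so T_B/T_A = √((L_B/g_B)/(L_A/g_A)) = √((9.37/19.4)/(5.95/6.71)) = 0.738.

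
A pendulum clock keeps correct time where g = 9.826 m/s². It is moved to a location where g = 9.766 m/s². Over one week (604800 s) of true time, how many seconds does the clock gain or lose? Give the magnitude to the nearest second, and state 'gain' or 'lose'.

The clock's period scales as T ∝ 1/√g, so T'/T = √(9.826/9.766) = 1.00307.
In 604800 s of true time the clock registers 604800/1.00307 = 602950.6 s, so it loses 1849 s.

lose 1849 s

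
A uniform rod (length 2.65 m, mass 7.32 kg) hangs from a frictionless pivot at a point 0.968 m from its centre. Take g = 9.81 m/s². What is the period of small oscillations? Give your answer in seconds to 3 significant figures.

For a physical pendulum T = 2π√(I/(mgd)), with d = 0.9680 m from pivot to centre of mass.
I_cm = mL²/12 = 7.32 × 2.65²/12 = 4.284 kg·m²; I = I_cm + md² = 4.284 + 7.32 × 0.9680² = 11.14 kg·m².
T = 2π√(11.14/(7.32 × 9.81 × 0.9680)) = 2.52 s.

2.52 s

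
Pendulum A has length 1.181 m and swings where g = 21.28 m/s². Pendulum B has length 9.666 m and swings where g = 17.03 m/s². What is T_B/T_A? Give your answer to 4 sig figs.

3.198

T = 2π√(L/g), so T_B/T_A = √((L_B/g_B)/(L_A/g_A)) = √((9.666/17.03)/(1.181/21.28)) = 3.198.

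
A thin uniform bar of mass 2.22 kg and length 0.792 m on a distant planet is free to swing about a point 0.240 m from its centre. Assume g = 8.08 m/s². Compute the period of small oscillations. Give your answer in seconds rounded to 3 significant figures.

For a physical pendulum T = 2π√(I/(mgd)), with d = 0.2400 m from pivot to centre of mass.
I_cm = mL²/12 = 2.22 × 0.792²/12 = 0.1160 kg·m²; I = I_cm + md² = 0.1160 + 2.22 × 0.2400² = 0.2439 kg·m².
T = 2π√(0.2439/(2.22 × 8.08 × 0.2400)) = 1.50 s.

1.50 s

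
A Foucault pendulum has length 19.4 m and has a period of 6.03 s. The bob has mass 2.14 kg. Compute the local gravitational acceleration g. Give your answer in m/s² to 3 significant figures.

From T = 2π√(L/g), g = 4π²L/T² = 4π² × 19.4/6.030² = 21.1 m/s².

21.1 m/s²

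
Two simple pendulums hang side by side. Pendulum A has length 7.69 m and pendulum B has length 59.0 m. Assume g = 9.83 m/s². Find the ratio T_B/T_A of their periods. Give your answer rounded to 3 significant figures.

T ∝ √L, so T_B/T_A = √(L_B/L_A) = √(59.0/7.69) = 2.77.

2.77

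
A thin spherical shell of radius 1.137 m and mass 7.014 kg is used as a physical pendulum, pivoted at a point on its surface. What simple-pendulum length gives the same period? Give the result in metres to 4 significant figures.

The equivalent simple-pendulum length is L_eq = I/(md), where I is about the pivot and d = 1.1370 m.
I_cm = (2/3)mR² = 6.0450 kg·m², so I = I_cm + md² = 6.0450 + 9.0675 = 15.112 kg·m².
L_eq = 15.112/(7.014 × 1.1370) = 1.895 m.

1.895 m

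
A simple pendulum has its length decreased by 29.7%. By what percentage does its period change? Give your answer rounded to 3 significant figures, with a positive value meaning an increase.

T ∝ √L, so T'/T = √(0.7030) = 0.8385.
Percentage change in T = (0.8385 − 1) × 100% = -16.2%.

-16.2%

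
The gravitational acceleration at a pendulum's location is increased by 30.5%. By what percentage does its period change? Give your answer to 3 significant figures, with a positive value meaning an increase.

-12.5%

T ∝ 1/√g, so T'/T = 1/√(1.305) = 0.8754.
Percentage change in T = (0.8754 − 1) × 100% = -12.5%.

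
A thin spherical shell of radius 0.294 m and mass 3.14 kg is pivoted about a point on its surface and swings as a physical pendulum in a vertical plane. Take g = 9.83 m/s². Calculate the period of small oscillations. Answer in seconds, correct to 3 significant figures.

I_cm = (2/3)mr² = 0.1809 kg·m². The pivot is at distance d = 0.294 m from the centre of mass.
By the parallel-axis theorem, I = I_cm + md² = 0.1809 + 0.2714 = 0.4523 kg·m².
T = 2π√(I/(mgd)) = 2π√(0.4523/(3.14 × 9.83 × 0.294)) = 1.40 s.

1.40 s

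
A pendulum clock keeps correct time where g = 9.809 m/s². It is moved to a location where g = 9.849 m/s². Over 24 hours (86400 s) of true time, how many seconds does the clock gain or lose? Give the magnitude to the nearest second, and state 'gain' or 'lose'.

The clock's period scales as T ∝ 1/√g, so T'/T = √(9.809/9.849) = 0.997967.
In 86400 s of true time the clock registers 86400/0.997967 = 86576.0 s, so it gains 176 s.

gain 176 s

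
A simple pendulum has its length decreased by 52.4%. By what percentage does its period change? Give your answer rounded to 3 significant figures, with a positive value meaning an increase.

T ∝ √L, so T'/T = √(0.4760) = 0.6899.
Percentage change in T = (0.6899 − 1) × 100% = -31.0%.

-31.0%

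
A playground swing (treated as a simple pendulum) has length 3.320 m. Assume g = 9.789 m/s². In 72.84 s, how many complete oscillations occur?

19

T = 2π√(L/g) = 2π√(3.320/9.789) = 3.6591 s.
Number of complete oscillations = ⌊72.84/3.6591⌋ = ⌊19.906⌋ = 19.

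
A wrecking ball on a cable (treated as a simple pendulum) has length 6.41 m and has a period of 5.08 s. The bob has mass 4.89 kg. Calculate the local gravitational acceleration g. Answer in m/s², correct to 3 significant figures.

9.81 m/s²

From T = 2π√(L/g), g = 4π²L/T² = 4π² × 6.41/5.080² = 9.81 m/s².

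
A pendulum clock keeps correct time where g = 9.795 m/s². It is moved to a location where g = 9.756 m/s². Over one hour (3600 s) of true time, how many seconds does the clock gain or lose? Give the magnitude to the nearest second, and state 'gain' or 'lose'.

lose 7 s

The clock's period scales as T ∝ 1/√g, so T'/T = √(9.795/9.756) = 1.00200.
In 3600 s of true time the clock registers 3600/1.00200 = 3592.8 s, so it loses 7 s.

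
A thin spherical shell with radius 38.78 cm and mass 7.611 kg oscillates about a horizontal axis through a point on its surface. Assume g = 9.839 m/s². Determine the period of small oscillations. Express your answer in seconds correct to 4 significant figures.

I_cm = (2/3)mr² = 0.76307 kg·m². The pivot is at distance d = 0.3878 m from the centre of mass.
By the parallel-axis theorem, I = I_cm + md² = 0.76307 + 1.1446 = 1.9077 kg·m².
T = 2π√(I/(mgd)) = 2π√(1.9077/(7.611 × 9.839 × 0.3878)) = 1.610 s.

1.610 s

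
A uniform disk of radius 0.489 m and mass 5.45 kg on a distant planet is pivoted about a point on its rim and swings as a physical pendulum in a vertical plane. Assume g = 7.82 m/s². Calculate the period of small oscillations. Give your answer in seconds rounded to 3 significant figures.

1.92 s

I_cm = ½mr² = 0.6516 kg·m². The pivot is at distance d = 0.489 m from the centre of mass.
By the parallel-axis theorem, I = I_cm + md² = 0.6516 + 1.303 = 1.955 kg·m².
T = 2π√(I/(mgd)) = 2π√(1.955/(5.45 × 7.82 × 0.489)) = 1.92 s.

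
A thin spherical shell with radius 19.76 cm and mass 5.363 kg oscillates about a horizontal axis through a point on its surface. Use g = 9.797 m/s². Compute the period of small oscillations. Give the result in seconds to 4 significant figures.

1.152 s

I_cm = (2/3)mr² = 0.13960 kg·m². The pivot is at distance d = 0.1976 m from the centre of mass.
By the parallel-axis theorem, I = I_cm + md² = 0.13960 + 0.20940 = 0.34900 kg·m².
T = 2π√(I/(mgd)) = 2π√(0.34900/(5.363 × 9.797 × 0.1976)) = 1.152 s.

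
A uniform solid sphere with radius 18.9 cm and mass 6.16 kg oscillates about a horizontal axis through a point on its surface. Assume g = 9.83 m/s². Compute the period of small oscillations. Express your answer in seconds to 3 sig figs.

1.03 s

I_cm = (2/5)mr² = 0.08802 kg·m². The pivot is at distance d = 0.189 m from the centre of mass.
By the parallel-axis theorem, I = I_cm + md² = 0.08802 + 0.2200 = 0.3081 kg·m².
T = 2π√(I/(mgd)) = 2π√(0.3081/(6.16 × 9.83 × 0.189)) = 1.03 s.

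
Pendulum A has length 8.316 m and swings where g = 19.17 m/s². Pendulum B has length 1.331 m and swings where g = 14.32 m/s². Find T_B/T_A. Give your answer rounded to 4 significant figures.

T = 2π√(L/g), so T_B/T_A = √((L_B/g_B)/(L_A/g_A)) = √((1.331/14.32)/(8.316/19.17)) = 0.4629.

0.4629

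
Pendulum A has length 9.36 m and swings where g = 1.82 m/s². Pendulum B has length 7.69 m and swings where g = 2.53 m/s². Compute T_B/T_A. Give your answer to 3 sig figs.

0.769

T = 2π√(L/g), so T_B/T_A = √((L_B/g_B)/(L_A/g_A)) = √((7.69/2.53)/(9.36/1.82)) = 0.769.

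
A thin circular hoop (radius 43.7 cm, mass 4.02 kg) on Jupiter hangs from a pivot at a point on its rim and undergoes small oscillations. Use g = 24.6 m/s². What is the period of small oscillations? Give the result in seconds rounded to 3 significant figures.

1.18 s

I_cm = mr² = 0.7677 kg·m². The pivot is at distance d = 0.437 m from the centre of mass.
By the parallel-axis theorem, I = I_cm + md² = 0.7677 + 0.7677 = 1.535 kg·m².
T = 2π√(I/(mgd)) = 2π√(1.535/(4.02 × 24.6 × 0.437)) = 1.18 s.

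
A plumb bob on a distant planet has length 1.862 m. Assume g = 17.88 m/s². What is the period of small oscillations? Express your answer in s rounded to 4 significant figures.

T = 2π√(L/g) = 2π√(1.862/17.88) = 2π × 0.32271 = 2.028 s.

2.028 s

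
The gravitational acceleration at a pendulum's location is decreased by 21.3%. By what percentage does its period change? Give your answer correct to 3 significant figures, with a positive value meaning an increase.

T ∝ 1/√g, so T'/T = 1/√(0.7870) = 1.127.
Percentage change in T = (1.127 − 1) × 100% = 12.7%.

12.7%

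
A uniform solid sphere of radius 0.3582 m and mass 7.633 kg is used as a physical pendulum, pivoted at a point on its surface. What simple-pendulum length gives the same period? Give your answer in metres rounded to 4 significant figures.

0.5015 m

The equivalent simple-pendulum length is L_eq = I/(md), where I is about the pivot and d = 0.35820 m.
I_cm = (2/5)mR² = 0.39175 kg·m², so I = I_cm + md² = 0.39175 + 0.97937 = 1.3711 kg·m².
L_eq = 1.3711/(7.633 × 0.35820) = 0.5015 m.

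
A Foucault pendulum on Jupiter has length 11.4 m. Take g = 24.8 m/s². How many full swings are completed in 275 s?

64

T = 2π√(L/g) = 2π√(11.4/24.8) = 4.260 s.
Number of complete oscillations = ⌊275/4.260⌋ = ⌊64.55⌋ = 64.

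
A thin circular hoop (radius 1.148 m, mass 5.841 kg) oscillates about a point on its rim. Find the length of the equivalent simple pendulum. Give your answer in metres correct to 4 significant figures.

2.296 m

The equivalent simple-pendulum length is L_eq = I/(md), where I is about the pivot and d = 1.1480 m.
I_cm = mR² = 7.6979 kg·m², so I = I_cm + md² = 7.6979 + 7.6979 = 15.396 kg·m².
L_eq = 15.396/(5.841 × 1.1480) = 2.296 m.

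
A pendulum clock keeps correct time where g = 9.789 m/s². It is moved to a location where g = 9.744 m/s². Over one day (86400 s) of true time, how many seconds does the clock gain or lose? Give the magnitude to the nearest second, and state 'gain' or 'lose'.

lose 199 s

The clock's period scales as T ∝ 1/√g, so T'/T = √(9.789/9.744) = 1.00231.
In 86400 s of true time the clock registers 86400/1.00231 = 86201.2 s, so it loses 199 s.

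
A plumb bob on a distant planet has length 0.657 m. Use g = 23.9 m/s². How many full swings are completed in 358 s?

343

T = 2π√(L/g) = 2π√(0.657/23.9) = 1.042 s.
Number of complete oscillations = ⌊358/1.042⌋ = ⌊343.7⌋ = 343.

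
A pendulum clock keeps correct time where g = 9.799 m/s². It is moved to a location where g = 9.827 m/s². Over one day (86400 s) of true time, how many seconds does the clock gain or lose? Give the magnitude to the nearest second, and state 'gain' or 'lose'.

The clock's period scales as T ∝ 1/√g, so T'/T = √(9.799/9.827) = 0.998574.
In 86400 s of true time the clock registers 86400/0.998574 = 86523.4 s, so it gains 123 s.

gain 123 s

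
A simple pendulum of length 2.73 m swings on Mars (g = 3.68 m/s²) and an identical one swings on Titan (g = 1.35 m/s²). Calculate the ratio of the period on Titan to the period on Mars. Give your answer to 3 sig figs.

T ∝ 1/√g, so T₂/T₁ = √(g₁/g₂) = √(3.68/1.35) = 1.65.

1.65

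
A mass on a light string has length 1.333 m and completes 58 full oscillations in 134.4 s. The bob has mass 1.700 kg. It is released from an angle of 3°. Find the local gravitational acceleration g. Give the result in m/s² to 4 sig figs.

9.800 m/s²

T = 134.4/58 = 2.3172 s.
From T = 2π√(L/g), g = 4π²L/T² = 4π² × 1.333/2.3172² = 9.800 m/s².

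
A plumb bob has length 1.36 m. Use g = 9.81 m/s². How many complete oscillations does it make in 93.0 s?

39

T = 2π√(L/g) = 2π√(1.36/9.81) = 2.339 s.
Number of complete oscillations = ⌊93.0/2.339⌋ = ⌊39.75⌋ = 39.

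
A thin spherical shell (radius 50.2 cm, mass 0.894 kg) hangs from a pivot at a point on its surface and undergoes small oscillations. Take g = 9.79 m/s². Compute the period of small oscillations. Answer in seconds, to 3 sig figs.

1.84 s

I_cm = (2/3)mr² = 0.1502 kg·m². The pivot is at distance d = 0.502 m from the centre of mass.
By the parallel-axis theorem, I = I_cm + md² = 0.1502 + 0.2253 = 0.3755 kg·m².
T = 2π√(I/(mgd)) = 2π√(0.3755/(0.894 × 9.79 × 0.502)) = 1.84 s.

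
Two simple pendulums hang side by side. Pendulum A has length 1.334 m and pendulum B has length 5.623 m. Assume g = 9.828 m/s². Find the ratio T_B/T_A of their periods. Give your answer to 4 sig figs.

2.053

T ∝ √L, so T_B/T_A = √(L_B/L_A) = √(5.623/1.334) = 2.053.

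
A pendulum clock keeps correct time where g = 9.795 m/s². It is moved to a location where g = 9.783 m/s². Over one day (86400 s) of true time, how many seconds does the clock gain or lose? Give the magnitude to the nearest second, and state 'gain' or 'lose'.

The clock's period scales as T ∝ 1/√g, so T'/T = √(9.795/9.783) = 1.00061.
In 86400 s of true time the clock registers 86400/1.00061 = 86347.1 s, so it loses 53 s.

lose 53 s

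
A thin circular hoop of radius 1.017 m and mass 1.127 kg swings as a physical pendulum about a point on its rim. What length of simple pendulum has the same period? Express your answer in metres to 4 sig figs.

The equivalent simple-pendulum length is L_eq = I/(md), where I is about the pivot and d = 1.0170 m.
I_cm = mR² = 1.1656 kg·m², so I = I_cm + md² = 1.1656 + 1.1656 = 2.3313 kg·m².
L_eq = 2.3313/(1.127 × 1.0170) = 2.034 m.

2.034 m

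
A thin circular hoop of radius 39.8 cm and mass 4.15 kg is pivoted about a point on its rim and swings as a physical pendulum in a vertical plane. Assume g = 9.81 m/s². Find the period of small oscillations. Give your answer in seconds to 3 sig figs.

1.79 s

I_cm = mr² = 0.6574 kg·m². The pivot is at distance d = 0.398 m from the centre of mass.
By the parallel-axis theorem, I = I_cm + md² = 0.6574 + 0.6574 = 1.315 kg·m².
T = 2π√(I/(mgd)) = 2π√(1.315/(4.15 × 9.81 × 0.398)) = 1.79 s.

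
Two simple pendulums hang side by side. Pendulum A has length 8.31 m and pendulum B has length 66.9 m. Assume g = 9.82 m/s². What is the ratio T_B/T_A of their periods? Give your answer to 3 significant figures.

T ∝ √L, so T_B/T_A = √(L_B/L_A) = √(66.9/8.31) = 2.84.

2.84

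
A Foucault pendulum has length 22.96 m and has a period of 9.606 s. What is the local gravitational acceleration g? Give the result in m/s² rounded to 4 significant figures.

9.823 m/s²

From T = 2π√(L/g), g = 4π²L/T² = 4π² × 22.96/9.6060² = 9.823 m/s².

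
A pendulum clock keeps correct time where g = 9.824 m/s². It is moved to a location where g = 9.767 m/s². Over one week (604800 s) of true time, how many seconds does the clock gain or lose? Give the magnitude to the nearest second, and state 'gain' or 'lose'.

The clock's period scales as T ∝ 1/√g, so T'/T = √(9.824/9.767) = 1.00291.
In 604800 s of true time the clock registers 604800/1.00291 = 603042.9 s, so it loses 1757 s.

lose 1757 s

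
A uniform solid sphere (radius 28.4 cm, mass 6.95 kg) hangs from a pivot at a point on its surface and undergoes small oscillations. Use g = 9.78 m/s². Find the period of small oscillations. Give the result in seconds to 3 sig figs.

I_cm = (2/5)mr² = 0.2242 kg·m². The pivot is at distance d = 0.284 m from the centre of mass.
By the parallel-axis theorem, I = I_cm + md² = 0.2242 + 0.5606 = 0.7848 kg·m².
T = 2π√(I/(mgd)) = 2π√(0.7848/(6.95 × 9.78 × 0.284)) = 1.27 s.

1.27 s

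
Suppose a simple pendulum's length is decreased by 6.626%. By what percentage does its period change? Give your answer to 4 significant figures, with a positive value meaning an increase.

-3.370%

T ∝ √L, so T'/T = √(0.93374) = 0.96630.
Percentage change in T = (0.96630 − 1) × 100% = -3.370%.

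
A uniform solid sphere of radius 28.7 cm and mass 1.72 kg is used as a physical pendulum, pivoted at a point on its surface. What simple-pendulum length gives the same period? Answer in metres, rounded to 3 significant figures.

0.402 m

The equivalent simple-pendulum length is L_eq = I/(md), where I is about the pivot and d = 0.2870 m.
I_cm = (2/5)mR² = 0.05667 kg·m², so I = I_cm + md² = 0.05667 + 0.1417 = 0.1983 kg·m².
L_eq = 0.1983/(1.72 × 0.2870) = 0.402 m.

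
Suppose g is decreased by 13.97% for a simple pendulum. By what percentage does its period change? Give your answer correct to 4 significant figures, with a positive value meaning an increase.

7.814%

T ∝ 1/√g, so T'/T = 1/√(0.86030) = 1.0781.
Percentage change in T = (1.0781 − 1) × 100% = 7.814%.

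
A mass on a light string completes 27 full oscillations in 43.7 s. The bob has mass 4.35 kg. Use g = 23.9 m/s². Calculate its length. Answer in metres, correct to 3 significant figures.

T = 43.7/27 = 1.619 s.
From T = 2π√(L/g), L = gT²/(4π²) = 23.9 × 1.619²/(4π²) = 1.59 m.

1.59 m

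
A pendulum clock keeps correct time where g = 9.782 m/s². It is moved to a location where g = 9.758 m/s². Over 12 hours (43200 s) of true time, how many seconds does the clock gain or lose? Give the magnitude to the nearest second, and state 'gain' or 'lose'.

The clock's period scales as T ∝ 1/√g, so T'/T = √(9.782/9.758) = 1.00123.
In 43200 s of true time the clock registers 43200/1.00123 = 43147.0 s, so it loses 53 s.

lose 53 s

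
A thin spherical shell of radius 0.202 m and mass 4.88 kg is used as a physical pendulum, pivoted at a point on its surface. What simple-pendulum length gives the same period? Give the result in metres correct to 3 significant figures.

The equivalent simple-pendulum length is L_eq = I/(md), where I is about the pivot and d = 0.2020 m.
I_cm = (2/3)mR² = 0.1327 kg·m², so I = I_cm + md² = 0.1327 + 0.1991 = 0.3319 kg·m².
L_eq = 0.3319/(4.88 × 0.2020) = 0.337 m.

0.337 m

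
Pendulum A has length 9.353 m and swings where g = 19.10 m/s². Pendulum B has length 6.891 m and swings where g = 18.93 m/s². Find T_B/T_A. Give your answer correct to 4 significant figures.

T = 2π√(L/g), so T_B/T_A = √((L_B/g_B)/(L_A/g_A)) = √((6.891/18.93)/(9.353/19.10)) = 0.8622.

0.8622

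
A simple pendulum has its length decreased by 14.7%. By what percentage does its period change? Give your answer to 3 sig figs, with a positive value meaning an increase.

-7.64%

T ∝ √L, so T'/T = √(0.8530) = 0.9236.
Percentage change in T = (0.9236 − 1) × 100% = -7.64%.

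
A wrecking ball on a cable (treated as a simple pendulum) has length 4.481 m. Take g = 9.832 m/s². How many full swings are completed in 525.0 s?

123

T = 2π√(L/g) = 2π√(4.481/9.832) = 4.2418 s.
Number of complete oscillations = ⌊525.0/4.2418⌋ = ⌊123.77⌋ = 123.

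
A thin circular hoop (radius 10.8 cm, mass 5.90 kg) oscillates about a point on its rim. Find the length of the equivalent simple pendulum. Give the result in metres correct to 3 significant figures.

0.216 m

The equivalent simple-pendulum length is L_eq = I/(md), where I is about the pivot and d = 0.1080 m.
I_cm = mR² = 0.06882 kg·m², so I = I_cm + md² = 0.06882 + 0.06882 = 0.1376 kg·m².
L_eq = 0.1376/(5.90 × 0.1080) = 0.216 m.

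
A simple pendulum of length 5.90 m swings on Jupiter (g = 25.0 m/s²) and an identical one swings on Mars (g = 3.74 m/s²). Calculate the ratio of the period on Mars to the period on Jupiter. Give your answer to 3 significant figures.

2.59

T ∝ 1/√g, so T₂/T₁ = √(g₁/g₂) = √(25.0/3.74) = 2.59.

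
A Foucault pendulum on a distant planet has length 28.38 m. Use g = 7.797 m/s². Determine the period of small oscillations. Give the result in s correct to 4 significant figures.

11.99 s

T = 2π√(L/g) = 2π√(28.38/7.797) = 2π × 1.9078 = 11.99 s.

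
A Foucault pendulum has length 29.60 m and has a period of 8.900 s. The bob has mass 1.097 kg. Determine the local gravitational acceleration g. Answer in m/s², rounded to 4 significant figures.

From T = 2π√(L/g), g = 4π²L/T² = 4π² × 29.60/8.9000² = 14.75 m/s².

14.75 m/s²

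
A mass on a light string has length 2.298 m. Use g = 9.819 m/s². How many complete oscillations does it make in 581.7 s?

T = 2π√(L/g) = 2π√(2.298/9.819) = 3.0396 s.
Number of complete oscillations = ⌊581.7/3.0396⌋ = ⌊191.37⌋ = 191.

191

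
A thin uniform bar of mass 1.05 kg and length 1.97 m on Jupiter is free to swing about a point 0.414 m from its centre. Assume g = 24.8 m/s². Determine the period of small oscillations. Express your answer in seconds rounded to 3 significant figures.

1.38 s

For a physical pendulum T = 2π√(I/(mgd)), with d = 0.4140 m from pivot to centre of mass.
I_cm = mL²/12 = 1.05 × 1.97²/12 = 0.3396 kg·m²; I = I_cm + md² = 0.3396 + 1.05 × 0.4140² = 0.5195 kg·m².
T = 2π√(0.5195/(1.05 × 24.8 × 0.4140)) = 1.38 s.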